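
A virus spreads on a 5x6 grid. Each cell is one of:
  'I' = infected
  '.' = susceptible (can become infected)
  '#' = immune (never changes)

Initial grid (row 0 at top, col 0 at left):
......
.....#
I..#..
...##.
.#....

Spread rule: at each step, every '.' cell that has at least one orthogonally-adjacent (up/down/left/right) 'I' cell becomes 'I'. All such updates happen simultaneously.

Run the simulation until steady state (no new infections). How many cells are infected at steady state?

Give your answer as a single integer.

Step 0 (initial): 1 infected
Step 1: +3 new -> 4 infected
Step 2: +5 new -> 9 infected
Step 3: +3 new -> 12 infected
Step 4: +3 new -> 15 infected
Step 5: +3 new -> 18 infected
Step 6: +3 new -> 21 infected
Step 7: +3 new -> 24 infected
Step 8: +1 new -> 25 infected
Step 9: +0 new -> 25 infected

Answer: 25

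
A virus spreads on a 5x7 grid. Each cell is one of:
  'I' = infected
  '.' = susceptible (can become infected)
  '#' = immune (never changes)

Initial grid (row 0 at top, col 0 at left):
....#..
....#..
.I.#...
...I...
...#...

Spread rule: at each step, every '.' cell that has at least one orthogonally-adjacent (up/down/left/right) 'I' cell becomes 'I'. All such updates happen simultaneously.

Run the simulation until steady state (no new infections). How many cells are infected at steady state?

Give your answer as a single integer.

Answer: 31

Derivation:
Step 0 (initial): 2 infected
Step 1: +6 new -> 8 infected
Step 2: +9 new -> 17 infected
Step 3: +7 new -> 24 infected
Step 4: +4 new -> 28 infected
Step 5: +2 new -> 30 infected
Step 6: +1 new -> 31 infected
Step 7: +0 new -> 31 infected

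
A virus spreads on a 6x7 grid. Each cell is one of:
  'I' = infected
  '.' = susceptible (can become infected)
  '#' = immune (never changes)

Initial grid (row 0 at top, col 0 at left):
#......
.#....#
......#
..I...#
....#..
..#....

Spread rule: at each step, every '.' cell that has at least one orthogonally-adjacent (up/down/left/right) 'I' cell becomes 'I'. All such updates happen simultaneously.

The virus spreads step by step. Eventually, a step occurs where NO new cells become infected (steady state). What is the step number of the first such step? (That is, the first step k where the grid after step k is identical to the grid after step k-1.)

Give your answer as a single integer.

Answer: 8

Derivation:
Step 0 (initial): 1 infected
Step 1: +4 new -> 5 infected
Step 2: +7 new -> 12 infected
Step 3: +8 new -> 20 infected
Step 4: +8 new -> 28 infected
Step 5: +4 new -> 32 infected
Step 6: +2 new -> 34 infected
Step 7: +1 new -> 35 infected
Step 8: +0 new -> 35 infected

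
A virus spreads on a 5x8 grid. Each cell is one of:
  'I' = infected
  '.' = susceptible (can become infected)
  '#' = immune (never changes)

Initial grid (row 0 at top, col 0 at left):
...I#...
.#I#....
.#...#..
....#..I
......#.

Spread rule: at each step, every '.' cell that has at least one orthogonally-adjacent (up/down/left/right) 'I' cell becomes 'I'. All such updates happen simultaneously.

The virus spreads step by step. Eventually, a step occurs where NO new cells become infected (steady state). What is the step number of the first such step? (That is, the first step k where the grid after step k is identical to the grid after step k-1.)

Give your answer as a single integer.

Step 0 (initial): 3 infected
Step 1: +5 new -> 8 infected
Step 2: +6 new -> 14 infected
Step 3: +8 new -> 22 infected
Step 4: +8 new -> 30 infected
Step 5: +3 new -> 33 infected
Step 6: +0 new -> 33 infected

Answer: 6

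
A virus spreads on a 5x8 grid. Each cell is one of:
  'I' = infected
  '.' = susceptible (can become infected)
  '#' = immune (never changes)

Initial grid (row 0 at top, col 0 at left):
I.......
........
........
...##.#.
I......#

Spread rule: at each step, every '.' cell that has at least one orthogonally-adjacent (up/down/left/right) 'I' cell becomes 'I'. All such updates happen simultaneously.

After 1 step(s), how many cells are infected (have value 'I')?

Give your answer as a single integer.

Step 0 (initial): 2 infected
Step 1: +4 new -> 6 infected

Answer: 6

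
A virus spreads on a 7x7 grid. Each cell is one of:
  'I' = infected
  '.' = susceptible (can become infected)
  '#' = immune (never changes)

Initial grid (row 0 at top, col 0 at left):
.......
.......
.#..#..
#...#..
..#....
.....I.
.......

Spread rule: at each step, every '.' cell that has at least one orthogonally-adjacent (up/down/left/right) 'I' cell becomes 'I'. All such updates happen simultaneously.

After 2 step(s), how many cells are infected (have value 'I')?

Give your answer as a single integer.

Answer: 11

Derivation:
Step 0 (initial): 1 infected
Step 1: +4 new -> 5 infected
Step 2: +6 new -> 11 infected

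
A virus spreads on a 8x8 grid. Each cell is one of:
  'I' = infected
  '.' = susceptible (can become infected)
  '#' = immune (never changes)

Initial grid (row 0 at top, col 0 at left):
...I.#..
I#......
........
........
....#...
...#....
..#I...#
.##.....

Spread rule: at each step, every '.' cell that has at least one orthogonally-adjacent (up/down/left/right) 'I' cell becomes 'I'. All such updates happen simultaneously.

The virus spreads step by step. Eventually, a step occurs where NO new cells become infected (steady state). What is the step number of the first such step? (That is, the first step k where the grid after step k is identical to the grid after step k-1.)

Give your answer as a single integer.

Step 0 (initial): 3 infected
Step 1: +7 new -> 10 infected
Step 2: +9 new -> 19 infected
Step 3: +9 new -> 28 infected
Step 4: +10 new -> 38 infected
Step 5: +10 new -> 48 infected
Step 6: +7 new -> 55 infected
Step 7: +1 new -> 56 infected
Step 8: +0 new -> 56 infected

Answer: 8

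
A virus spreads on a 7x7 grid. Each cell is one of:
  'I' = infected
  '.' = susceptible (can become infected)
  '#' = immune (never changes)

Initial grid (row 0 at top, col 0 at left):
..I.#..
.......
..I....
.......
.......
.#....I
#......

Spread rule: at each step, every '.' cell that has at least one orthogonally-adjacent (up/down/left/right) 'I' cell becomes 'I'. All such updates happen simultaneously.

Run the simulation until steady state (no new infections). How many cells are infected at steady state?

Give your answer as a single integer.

Step 0 (initial): 3 infected
Step 1: +9 new -> 12 infected
Step 2: +12 new -> 24 infected
Step 3: +13 new -> 37 infected
Step 4: +5 new -> 42 infected
Step 5: +4 new -> 46 infected
Step 6: +0 new -> 46 infected

Answer: 46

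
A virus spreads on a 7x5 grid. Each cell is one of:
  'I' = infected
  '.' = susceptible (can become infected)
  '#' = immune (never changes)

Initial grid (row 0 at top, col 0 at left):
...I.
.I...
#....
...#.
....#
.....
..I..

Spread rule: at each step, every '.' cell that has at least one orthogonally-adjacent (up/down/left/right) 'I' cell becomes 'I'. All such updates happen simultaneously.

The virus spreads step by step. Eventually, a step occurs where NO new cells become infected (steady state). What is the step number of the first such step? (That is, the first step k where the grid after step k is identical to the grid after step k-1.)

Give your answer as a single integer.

Answer: 5

Derivation:
Step 0 (initial): 3 infected
Step 1: +10 new -> 13 infected
Step 2: +10 new -> 23 infected
Step 3: +7 new -> 30 infected
Step 4: +2 new -> 32 infected
Step 5: +0 new -> 32 infected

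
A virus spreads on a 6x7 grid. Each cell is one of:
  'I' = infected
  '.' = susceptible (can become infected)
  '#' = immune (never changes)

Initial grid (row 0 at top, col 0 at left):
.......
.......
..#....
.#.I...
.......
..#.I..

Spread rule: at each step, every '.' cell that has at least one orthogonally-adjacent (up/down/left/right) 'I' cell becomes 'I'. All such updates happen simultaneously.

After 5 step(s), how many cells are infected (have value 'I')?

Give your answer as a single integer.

Step 0 (initial): 2 infected
Step 1: +7 new -> 9 infected
Step 2: +6 new -> 15 infected
Step 3: +7 new -> 22 infected
Step 4: +7 new -> 29 infected
Step 5: +7 new -> 36 infected

Answer: 36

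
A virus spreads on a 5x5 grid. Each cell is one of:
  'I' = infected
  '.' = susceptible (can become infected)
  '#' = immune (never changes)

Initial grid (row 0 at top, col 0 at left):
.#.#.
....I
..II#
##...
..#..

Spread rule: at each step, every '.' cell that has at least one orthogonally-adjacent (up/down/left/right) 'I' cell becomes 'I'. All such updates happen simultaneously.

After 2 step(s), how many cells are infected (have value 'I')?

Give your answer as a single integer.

Step 0 (initial): 3 infected
Step 1: +6 new -> 9 infected
Step 2: +5 new -> 14 infected

Answer: 14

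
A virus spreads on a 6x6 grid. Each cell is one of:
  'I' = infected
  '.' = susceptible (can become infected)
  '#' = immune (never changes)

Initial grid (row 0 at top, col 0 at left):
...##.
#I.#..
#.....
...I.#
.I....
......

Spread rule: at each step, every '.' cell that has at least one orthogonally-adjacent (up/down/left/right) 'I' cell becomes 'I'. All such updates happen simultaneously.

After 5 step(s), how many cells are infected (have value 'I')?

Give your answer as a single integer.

Answer: 30

Derivation:
Step 0 (initial): 3 infected
Step 1: +11 new -> 14 infected
Step 2: +9 new -> 23 infected
Step 3: +4 new -> 27 infected
Step 4: +2 new -> 29 infected
Step 5: +1 new -> 30 infected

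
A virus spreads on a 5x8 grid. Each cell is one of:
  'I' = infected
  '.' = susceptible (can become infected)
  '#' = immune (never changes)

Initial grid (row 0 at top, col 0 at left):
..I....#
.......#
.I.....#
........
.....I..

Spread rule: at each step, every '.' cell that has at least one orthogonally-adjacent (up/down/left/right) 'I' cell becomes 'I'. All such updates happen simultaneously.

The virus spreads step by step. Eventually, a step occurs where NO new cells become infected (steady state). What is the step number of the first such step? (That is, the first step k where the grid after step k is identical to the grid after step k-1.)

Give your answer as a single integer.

Answer: 5

Derivation:
Step 0 (initial): 3 infected
Step 1: +10 new -> 13 infected
Step 2: +13 new -> 26 infected
Step 3: +9 new -> 35 infected
Step 4: +2 new -> 37 infected
Step 5: +0 new -> 37 infected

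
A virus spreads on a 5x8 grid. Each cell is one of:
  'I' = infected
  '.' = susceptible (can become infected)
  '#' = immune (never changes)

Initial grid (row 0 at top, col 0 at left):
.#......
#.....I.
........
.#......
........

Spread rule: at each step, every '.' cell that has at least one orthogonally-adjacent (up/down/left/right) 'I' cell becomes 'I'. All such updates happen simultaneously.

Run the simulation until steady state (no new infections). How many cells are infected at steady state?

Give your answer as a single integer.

Step 0 (initial): 1 infected
Step 1: +4 new -> 5 infected
Step 2: +6 new -> 11 infected
Step 3: +6 new -> 17 infected
Step 4: +6 new -> 23 infected
Step 5: +5 new -> 28 infected
Step 6: +3 new -> 31 infected
Step 7: +2 new -> 33 infected
Step 8: +2 new -> 35 infected
Step 9: +1 new -> 36 infected
Step 10: +0 new -> 36 infected

Answer: 36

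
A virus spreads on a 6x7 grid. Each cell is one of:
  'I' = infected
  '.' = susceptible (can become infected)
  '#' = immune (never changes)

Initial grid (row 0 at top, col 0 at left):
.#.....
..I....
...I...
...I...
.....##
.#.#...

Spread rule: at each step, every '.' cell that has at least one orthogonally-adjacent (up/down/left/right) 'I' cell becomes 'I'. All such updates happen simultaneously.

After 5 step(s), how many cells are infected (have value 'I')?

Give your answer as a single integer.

Answer: 37

Derivation:
Step 0 (initial): 3 infected
Step 1: +8 new -> 11 infected
Step 2: +9 new -> 20 infected
Step 3: +10 new -> 30 infected
Step 4: +4 new -> 34 infected
Step 5: +3 new -> 37 infected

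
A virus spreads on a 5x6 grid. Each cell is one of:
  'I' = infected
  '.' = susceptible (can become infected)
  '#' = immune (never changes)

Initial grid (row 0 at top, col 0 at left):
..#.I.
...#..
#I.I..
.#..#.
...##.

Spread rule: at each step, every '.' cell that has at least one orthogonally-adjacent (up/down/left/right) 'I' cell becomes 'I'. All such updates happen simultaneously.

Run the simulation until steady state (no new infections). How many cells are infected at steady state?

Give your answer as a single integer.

Step 0 (initial): 3 infected
Step 1: +7 new -> 10 infected
Step 2: +6 new -> 16 infected
Step 3: +3 new -> 19 infected
Step 4: +2 new -> 21 infected
Step 5: +1 new -> 22 infected
Step 6: +1 new -> 23 infected
Step 7: +0 new -> 23 infected

Answer: 23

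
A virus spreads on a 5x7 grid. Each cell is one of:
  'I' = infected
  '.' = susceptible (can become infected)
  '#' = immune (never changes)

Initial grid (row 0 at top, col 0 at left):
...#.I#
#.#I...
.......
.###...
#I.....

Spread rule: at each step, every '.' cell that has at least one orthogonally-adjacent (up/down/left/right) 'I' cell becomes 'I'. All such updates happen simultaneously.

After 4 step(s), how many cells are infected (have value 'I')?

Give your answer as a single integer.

Step 0 (initial): 3 infected
Step 1: +5 new -> 8 infected
Step 2: +5 new -> 13 infected
Step 3: +5 new -> 18 infected
Step 4: +4 new -> 22 infected

Answer: 22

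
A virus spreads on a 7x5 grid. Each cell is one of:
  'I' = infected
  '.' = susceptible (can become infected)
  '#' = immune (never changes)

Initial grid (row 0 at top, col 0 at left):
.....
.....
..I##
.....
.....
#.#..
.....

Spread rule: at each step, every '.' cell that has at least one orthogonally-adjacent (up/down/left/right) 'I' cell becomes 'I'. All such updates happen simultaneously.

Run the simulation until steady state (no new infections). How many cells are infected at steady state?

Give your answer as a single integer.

Answer: 31

Derivation:
Step 0 (initial): 1 infected
Step 1: +3 new -> 4 infected
Step 2: +7 new -> 11 infected
Step 3: +8 new -> 19 infected
Step 4: +6 new -> 25 infected
Step 5: +3 new -> 28 infected
Step 6: +3 new -> 31 infected
Step 7: +0 new -> 31 infected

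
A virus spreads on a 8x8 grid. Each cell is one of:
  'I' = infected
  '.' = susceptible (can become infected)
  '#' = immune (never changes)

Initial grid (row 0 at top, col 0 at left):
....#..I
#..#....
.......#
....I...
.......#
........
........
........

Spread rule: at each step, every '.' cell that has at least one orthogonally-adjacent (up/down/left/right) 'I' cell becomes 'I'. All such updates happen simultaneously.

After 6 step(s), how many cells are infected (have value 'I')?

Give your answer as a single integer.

Step 0 (initial): 2 infected
Step 1: +6 new -> 8 infected
Step 2: +10 new -> 18 infected
Step 3: +10 new -> 28 infected
Step 4: +9 new -> 37 infected
Step 5: +10 new -> 47 infected
Step 6: +7 new -> 54 infected

Answer: 54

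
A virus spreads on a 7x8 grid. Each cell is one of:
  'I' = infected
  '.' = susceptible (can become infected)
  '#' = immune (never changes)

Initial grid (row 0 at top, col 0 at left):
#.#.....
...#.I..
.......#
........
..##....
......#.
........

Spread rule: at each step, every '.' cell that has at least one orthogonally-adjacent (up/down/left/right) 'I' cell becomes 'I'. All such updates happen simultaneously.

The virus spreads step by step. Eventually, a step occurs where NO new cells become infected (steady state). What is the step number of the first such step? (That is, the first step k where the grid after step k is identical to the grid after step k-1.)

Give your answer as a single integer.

Answer: 11

Derivation:
Step 0 (initial): 1 infected
Step 1: +4 new -> 5 infected
Step 2: +6 new -> 11 infected
Step 3: +6 new -> 17 infected
Step 4: +6 new -> 23 infected
Step 5: +6 new -> 29 infected
Step 6: +7 new -> 36 infected
Step 7: +7 new -> 43 infected
Step 8: +3 new -> 46 infected
Step 9: +2 new -> 48 infected
Step 10: +1 new -> 49 infected
Step 11: +0 new -> 49 infected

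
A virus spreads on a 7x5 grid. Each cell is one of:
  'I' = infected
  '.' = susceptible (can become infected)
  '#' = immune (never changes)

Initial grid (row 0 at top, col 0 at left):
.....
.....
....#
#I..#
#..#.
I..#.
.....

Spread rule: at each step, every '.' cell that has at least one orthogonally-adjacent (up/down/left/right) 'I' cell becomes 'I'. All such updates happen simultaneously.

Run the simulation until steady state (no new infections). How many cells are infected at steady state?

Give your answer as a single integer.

Answer: 29

Derivation:
Step 0 (initial): 2 infected
Step 1: +5 new -> 7 infected
Step 2: +7 new -> 14 infected
Step 3: +5 new -> 19 infected
Step 4: +4 new -> 23 infected
Step 5: +3 new -> 26 infected
Step 6: +2 new -> 28 infected
Step 7: +1 new -> 29 infected
Step 8: +0 new -> 29 infected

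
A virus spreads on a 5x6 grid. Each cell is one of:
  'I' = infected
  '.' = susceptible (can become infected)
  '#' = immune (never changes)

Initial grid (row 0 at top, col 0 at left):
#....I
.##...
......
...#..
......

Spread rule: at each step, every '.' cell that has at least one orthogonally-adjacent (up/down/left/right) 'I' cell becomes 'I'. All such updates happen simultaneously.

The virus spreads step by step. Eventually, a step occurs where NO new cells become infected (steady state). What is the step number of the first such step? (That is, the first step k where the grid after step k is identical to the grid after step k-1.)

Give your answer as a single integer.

Answer: 10

Derivation:
Step 0 (initial): 1 infected
Step 1: +2 new -> 3 infected
Step 2: +3 new -> 6 infected
Step 3: +4 new -> 10 infected
Step 4: +4 new -> 14 infected
Step 5: +2 new -> 16 infected
Step 6: +3 new -> 19 infected
Step 7: +3 new -> 22 infected
Step 8: +3 new -> 25 infected
Step 9: +1 new -> 26 infected
Step 10: +0 new -> 26 infected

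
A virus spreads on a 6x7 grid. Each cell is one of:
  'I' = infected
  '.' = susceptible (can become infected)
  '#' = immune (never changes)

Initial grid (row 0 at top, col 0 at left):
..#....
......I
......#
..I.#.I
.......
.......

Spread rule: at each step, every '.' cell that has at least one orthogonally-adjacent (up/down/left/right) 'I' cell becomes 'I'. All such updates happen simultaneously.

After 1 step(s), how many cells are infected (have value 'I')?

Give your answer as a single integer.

Step 0 (initial): 3 infected
Step 1: +8 new -> 11 infected

Answer: 11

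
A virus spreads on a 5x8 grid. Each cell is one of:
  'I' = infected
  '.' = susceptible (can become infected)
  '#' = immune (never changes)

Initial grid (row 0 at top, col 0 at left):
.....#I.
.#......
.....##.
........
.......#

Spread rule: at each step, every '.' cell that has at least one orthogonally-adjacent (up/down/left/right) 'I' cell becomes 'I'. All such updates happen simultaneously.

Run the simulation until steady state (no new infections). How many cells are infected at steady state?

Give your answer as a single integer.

Step 0 (initial): 1 infected
Step 1: +2 new -> 3 infected
Step 2: +2 new -> 5 infected
Step 3: +2 new -> 7 infected
Step 4: +4 new -> 11 infected
Step 5: +5 new -> 16 infected
Step 6: +6 new -> 22 infected
Step 7: +5 new -> 27 infected
Step 8: +4 new -> 31 infected
Step 9: +3 new -> 34 infected
Step 10: +1 new -> 35 infected
Step 11: +0 new -> 35 infected

Answer: 35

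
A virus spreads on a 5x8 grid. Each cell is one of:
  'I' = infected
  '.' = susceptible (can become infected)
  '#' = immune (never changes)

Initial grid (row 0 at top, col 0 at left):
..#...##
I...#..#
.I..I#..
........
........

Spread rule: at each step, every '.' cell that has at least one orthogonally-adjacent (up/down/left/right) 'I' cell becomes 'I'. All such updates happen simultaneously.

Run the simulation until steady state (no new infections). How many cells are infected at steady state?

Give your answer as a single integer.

Step 0 (initial): 3 infected
Step 1: +7 new -> 10 infected
Step 2: +9 new -> 19 infected
Step 3: +6 new -> 25 infected
Step 4: +4 new -> 29 infected
Step 5: +4 new -> 33 infected
Step 6: +1 new -> 34 infected
Step 7: +0 new -> 34 infected

Answer: 34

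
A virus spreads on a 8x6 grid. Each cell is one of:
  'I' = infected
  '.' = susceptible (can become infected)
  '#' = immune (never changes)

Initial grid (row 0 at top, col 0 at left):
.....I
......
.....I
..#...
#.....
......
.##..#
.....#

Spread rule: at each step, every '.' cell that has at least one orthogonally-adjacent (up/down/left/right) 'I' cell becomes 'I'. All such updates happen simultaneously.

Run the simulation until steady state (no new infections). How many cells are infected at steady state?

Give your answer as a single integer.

Step 0 (initial): 2 infected
Step 1: +4 new -> 6 infected
Step 2: +5 new -> 11 infected
Step 3: +6 new -> 17 infected
Step 4: +5 new -> 22 infected
Step 5: +7 new -> 29 infected
Step 6: +6 new -> 35 infected
Step 7: +2 new -> 37 infected
Step 8: +2 new -> 39 infected
Step 9: +2 new -> 41 infected
Step 10: +1 new -> 42 infected
Step 11: +0 new -> 42 infected

Answer: 42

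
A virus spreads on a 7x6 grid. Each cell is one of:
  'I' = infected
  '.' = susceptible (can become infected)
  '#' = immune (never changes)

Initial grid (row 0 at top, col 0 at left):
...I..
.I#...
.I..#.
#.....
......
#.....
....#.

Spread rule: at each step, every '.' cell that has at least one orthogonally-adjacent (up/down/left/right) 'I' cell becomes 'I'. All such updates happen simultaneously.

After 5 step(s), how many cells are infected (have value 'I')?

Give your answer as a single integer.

Step 0 (initial): 3 infected
Step 1: +8 new -> 11 infected
Step 2: +6 new -> 17 infected
Step 3: +5 new -> 22 infected
Step 4: +5 new -> 27 infected
Step 5: +5 new -> 32 infected

Answer: 32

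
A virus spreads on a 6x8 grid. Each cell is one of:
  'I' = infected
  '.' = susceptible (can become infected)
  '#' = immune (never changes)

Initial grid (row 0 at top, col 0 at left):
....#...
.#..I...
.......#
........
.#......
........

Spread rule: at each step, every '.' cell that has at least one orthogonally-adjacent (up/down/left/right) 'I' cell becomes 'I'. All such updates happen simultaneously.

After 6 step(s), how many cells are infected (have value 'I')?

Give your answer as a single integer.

Step 0 (initial): 1 infected
Step 1: +3 new -> 4 infected
Step 2: +7 new -> 11 infected
Step 3: +8 new -> 19 infected
Step 4: +8 new -> 27 infected
Step 5: +8 new -> 35 infected
Step 6: +5 new -> 40 infected

Answer: 40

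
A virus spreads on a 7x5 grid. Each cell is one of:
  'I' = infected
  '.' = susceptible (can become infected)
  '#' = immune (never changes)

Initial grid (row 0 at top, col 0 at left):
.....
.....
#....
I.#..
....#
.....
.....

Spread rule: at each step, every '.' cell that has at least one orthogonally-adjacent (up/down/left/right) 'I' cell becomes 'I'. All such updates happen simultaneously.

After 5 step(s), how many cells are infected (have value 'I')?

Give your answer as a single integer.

Answer: 25

Derivation:
Step 0 (initial): 1 infected
Step 1: +2 new -> 3 infected
Step 2: +3 new -> 6 infected
Step 3: +5 new -> 11 infected
Step 4: +7 new -> 18 infected
Step 5: +7 new -> 25 infected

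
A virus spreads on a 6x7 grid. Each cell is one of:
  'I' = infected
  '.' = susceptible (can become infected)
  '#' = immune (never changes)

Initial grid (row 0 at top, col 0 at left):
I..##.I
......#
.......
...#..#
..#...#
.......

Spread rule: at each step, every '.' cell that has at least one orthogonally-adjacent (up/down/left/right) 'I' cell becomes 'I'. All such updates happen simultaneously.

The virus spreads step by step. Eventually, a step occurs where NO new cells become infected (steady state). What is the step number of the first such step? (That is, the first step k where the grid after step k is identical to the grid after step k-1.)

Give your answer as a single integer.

Answer: 9

Derivation:
Step 0 (initial): 2 infected
Step 1: +3 new -> 5 infected
Step 2: +4 new -> 9 infected
Step 3: +5 new -> 14 infected
Step 4: +7 new -> 21 infected
Step 5: +6 new -> 27 infected
Step 6: +3 new -> 30 infected
Step 7: +4 new -> 34 infected
Step 8: +1 new -> 35 infected
Step 9: +0 new -> 35 infected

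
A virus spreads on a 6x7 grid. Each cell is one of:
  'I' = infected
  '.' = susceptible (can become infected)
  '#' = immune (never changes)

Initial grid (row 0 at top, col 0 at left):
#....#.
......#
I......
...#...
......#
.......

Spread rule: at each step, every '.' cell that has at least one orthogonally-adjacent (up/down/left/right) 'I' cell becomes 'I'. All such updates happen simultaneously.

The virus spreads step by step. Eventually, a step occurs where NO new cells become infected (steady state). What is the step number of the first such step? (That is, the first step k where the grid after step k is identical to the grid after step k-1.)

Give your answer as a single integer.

Step 0 (initial): 1 infected
Step 1: +3 new -> 4 infected
Step 2: +4 new -> 8 infected
Step 3: +6 new -> 14 infected
Step 4: +5 new -> 19 infected
Step 5: +6 new -> 25 infected
Step 6: +6 new -> 31 infected
Step 7: +3 new -> 34 infected
Step 8: +1 new -> 35 infected
Step 9: +1 new -> 36 infected
Step 10: +0 new -> 36 infected

Answer: 10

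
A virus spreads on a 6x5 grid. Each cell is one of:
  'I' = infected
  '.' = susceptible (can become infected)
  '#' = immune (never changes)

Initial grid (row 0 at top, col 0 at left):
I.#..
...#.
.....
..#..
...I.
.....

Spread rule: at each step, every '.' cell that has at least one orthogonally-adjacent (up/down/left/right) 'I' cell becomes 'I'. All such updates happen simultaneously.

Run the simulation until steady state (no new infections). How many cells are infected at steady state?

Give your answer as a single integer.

Answer: 27

Derivation:
Step 0 (initial): 2 infected
Step 1: +6 new -> 8 infected
Step 2: +7 new -> 15 infected
Step 3: +8 new -> 23 infected
Step 4: +2 new -> 25 infected
Step 5: +1 new -> 26 infected
Step 6: +1 new -> 27 infected
Step 7: +0 new -> 27 infected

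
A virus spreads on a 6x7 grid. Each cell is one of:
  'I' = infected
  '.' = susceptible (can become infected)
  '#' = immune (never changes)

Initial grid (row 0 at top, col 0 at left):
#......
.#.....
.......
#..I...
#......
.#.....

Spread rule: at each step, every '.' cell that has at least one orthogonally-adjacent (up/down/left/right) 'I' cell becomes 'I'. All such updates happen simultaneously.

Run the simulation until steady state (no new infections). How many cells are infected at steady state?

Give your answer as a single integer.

Step 0 (initial): 1 infected
Step 1: +4 new -> 5 infected
Step 2: +8 new -> 13 infected
Step 3: +10 new -> 23 infected
Step 4: +7 new -> 30 infected
Step 5: +5 new -> 35 infected
Step 6: +1 new -> 36 infected
Step 7: +0 new -> 36 infected

Answer: 36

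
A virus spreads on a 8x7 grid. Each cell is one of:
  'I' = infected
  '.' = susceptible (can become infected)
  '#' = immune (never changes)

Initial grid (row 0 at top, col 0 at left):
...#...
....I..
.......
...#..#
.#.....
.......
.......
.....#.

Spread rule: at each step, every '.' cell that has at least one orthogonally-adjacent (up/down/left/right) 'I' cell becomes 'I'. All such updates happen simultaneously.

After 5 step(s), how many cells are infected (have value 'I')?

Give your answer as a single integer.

Answer: 33

Derivation:
Step 0 (initial): 1 infected
Step 1: +4 new -> 5 infected
Step 2: +6 new -> 11 infected
Step 3: +7 new -> 18 infected
Step 4: +7 new -> 25 infected
Step 5: +8 new -> 33 infected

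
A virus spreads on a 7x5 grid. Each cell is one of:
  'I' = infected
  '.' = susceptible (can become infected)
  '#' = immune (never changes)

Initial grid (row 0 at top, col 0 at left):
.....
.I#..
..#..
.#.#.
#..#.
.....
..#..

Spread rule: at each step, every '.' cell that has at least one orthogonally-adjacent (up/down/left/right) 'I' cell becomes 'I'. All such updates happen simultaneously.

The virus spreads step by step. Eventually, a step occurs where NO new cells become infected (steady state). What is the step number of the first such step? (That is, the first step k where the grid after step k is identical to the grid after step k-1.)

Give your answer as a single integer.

Answer: 15

Derivation:
Step 0 (initial): 1 infected
Step 1: +3 new -> 4 infected
Step 2: +3 new -> 7 infected
Step 3: +2 new -> 9 infected
Step 4: +2 new -> 11 infected
Step 5: +2 new -> 13 infected
Step 6: +1 new -> 14 infected
Step 7: +1 new -> 15 infected
Step 8: +1 new -> 16 infected
Step 9: +1 new -> 17 infected
Step 10: +2 new -> 19 infected
Step 11: +2 new -> 21 infected
Step 12: +2 new -> 23 infected
Step 13: +4 new -> 27 infected
Step 14: +1 new -> 28 infected
Step 15: +0 new -> 28 infected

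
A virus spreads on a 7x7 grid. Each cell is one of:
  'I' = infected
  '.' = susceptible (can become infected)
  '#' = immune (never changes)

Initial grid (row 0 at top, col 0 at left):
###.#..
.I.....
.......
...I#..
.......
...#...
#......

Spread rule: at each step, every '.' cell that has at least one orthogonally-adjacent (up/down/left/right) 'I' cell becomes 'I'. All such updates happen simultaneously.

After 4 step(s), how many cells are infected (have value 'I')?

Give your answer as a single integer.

Step 0 (initial): 2 infected
Step 1: +6 new -> 8 infected
Step 2: +7 new -> 15 infected
Step 3: +8 new -> 23 infected
Step 4: +9 new -> 32 infected

Answer: 32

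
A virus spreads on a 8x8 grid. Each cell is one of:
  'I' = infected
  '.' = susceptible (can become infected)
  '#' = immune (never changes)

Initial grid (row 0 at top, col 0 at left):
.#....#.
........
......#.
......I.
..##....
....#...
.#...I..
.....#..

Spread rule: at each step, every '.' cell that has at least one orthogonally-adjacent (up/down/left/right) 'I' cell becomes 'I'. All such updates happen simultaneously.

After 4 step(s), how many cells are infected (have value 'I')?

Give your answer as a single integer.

Step 0 (initial): 2 infected
Step 1: +6 new -> 8 infected
Step 2: +10 new -> 18 infected
Step 3: +10 new -> 28 infected
Step 4: +8 new -> 36 infected

Answer: 36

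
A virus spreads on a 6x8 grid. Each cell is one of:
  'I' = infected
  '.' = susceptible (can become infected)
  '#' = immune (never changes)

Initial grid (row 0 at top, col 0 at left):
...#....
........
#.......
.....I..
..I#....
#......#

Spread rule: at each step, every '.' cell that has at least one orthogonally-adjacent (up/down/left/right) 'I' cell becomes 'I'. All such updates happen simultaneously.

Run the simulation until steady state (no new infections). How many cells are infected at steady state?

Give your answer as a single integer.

Step 0 (initial): 2 infected
Step 1: +7 new -> 9 infected
Step 2: +13 new -> 22 infected
Step 3: +11 new -> 33 infected
Step 4: +6 new -> 39 infected
Step 5: +3 new -> 42 infected
Step 6: +1 new -> 43 infected
Step 7: +0 new -> 43 infected

Answer: 43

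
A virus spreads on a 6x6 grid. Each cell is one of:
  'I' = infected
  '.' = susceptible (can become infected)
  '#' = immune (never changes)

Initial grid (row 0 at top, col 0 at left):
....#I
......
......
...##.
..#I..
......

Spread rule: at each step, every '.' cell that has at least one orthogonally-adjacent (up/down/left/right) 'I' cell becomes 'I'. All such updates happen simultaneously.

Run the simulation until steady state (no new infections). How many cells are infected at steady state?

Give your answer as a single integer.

Answer: 32

Derivation:
Step 0 (initial): 2 infected
Step 1: +3 new -> 5 infected
Step 2: +5 new -> 10 infected
Step 3: +5 new -> 15 infected
Step 4: +5 new -> 20 infected
Step 5: +5 new -> 25 infected
Step 6: +5 new -> 30 infected
Step 7: +2 new -> 32 infected
Step 8: +0 new -> 32 infected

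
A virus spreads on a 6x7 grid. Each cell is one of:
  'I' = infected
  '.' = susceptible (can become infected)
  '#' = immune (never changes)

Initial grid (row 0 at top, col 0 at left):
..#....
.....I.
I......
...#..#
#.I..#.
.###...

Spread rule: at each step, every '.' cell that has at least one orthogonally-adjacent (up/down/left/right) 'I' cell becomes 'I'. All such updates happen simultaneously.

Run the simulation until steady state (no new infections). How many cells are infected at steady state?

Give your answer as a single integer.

Step 0 (initial): 3 infected
Step 1: +10 new -> 13 infected
Step 2: +11 new -> 24 infected
Step 3: +6 new -> 30 infected
Step 4: +1 new -> 31 infected
Step 5: +1 new -> 32 infected
Step 6: +1 new -> 33 infected
Step 7: +0 new -> 33 infected

Answer: 33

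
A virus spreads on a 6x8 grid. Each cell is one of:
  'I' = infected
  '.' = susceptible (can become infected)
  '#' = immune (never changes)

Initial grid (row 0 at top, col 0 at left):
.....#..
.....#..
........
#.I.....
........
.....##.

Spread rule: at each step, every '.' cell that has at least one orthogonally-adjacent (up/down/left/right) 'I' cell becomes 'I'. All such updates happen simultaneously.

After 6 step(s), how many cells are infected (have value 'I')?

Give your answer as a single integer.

Step 0 (initial): 1 infected
Step 1: +4 new -> 5 infected
Step 2: +7 new -> 12 infected
Step 3: +10 new -> 22 infected
Step 4: +9 new -> 31 infected
Step 5: +5 new -> 36 infected
Step 6: +3 new -> 39 infected

Answer: 39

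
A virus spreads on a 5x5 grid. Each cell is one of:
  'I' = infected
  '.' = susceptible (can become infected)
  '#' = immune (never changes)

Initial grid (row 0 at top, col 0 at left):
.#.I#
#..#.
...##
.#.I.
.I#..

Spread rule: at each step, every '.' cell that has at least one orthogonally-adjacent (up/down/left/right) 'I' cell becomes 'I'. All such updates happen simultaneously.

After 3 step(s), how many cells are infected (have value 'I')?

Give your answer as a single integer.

Answer: 15

Derivation:
Step 0 (initial): 3 infected
Step 1: +5 new -> 8 infected
Step 2: +4 new -> 12 infected
Step 3: +3 new -> 15 infected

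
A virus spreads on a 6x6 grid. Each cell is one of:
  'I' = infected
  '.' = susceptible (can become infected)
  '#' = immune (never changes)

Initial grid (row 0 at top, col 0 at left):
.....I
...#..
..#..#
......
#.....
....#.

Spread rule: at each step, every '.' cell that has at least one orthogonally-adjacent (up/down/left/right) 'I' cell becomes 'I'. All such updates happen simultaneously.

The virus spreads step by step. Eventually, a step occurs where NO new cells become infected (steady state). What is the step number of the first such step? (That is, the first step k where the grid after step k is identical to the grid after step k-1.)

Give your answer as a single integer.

Step 0 (initial): 1 infected
Step 1: +2 new -> 3 infected
Step 2: +2 new -> 5 infected
Step 3: +2 new -> 7 infected
Step 4: +4 new -> 11 infected
Step 5: +5 new -> 16 infected
Step 6: +5 new -> 21 infected
Step 7: +5 new -> 26 infected
Step 8: +3 new -> 29 infected
Step 9: +1 new -> 30 infected
Step 10: +1 new -> 31 infected
Step 11: +0 new -> 31 infected

Answer: 11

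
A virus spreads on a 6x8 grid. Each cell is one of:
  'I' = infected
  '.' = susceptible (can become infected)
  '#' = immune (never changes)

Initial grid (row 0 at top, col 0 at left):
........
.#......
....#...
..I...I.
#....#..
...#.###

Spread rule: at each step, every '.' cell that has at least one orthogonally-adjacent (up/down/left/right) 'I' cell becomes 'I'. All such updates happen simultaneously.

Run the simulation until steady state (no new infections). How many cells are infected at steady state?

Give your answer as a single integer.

Answer: 40

Derivation:
Step 0 (initial): 2 infected
Step 1: +8 new -> 10 infected
Step 2: +12 new -> 22 infected
Step 3: +8 new -> 30 infected
Step 4: +8 new -> 38 infected
Step 5: +2 new -> 40 infected
Step 6: +0 new -> 40 infected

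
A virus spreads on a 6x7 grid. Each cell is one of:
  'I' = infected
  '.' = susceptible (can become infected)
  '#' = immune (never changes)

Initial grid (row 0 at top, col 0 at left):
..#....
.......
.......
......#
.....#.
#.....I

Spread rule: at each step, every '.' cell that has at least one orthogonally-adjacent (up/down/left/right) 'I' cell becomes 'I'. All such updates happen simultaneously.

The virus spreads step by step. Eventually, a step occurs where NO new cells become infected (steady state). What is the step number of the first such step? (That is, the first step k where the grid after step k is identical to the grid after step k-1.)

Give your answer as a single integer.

Step 0 (initial): 1 infected
Step 1: +2 new -> 3 infected
Step 2: +1 new -> 4 infected
Step 3: +2 new -> 6 infected
Step 4: +3 new -> 9 infected
Step 5: +5 new -> 14 infected
Step 6: +5 new -> 19 infected
Step 7: +7 new -> 26 infected
Step 8: +6 new -> 32 infected
Step 9: +3 new -> 35 infected
Step 10: +2 new -> 37 infected
Step 11: +1 new -> 38 infected
Step 12: +0 new -> 38 infected

Answer: 12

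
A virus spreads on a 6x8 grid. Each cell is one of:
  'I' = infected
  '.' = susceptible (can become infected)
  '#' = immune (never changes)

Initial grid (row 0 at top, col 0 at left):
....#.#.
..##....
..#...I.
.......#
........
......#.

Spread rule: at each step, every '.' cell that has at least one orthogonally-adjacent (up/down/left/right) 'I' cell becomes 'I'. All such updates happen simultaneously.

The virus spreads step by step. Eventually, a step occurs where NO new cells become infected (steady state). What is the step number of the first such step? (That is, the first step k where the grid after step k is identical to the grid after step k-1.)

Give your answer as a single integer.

Answer: 12

Derivation:
Step 0 (initial): 1 infected
Step 1: +4 new -> 5 infected
Step 2: +5 new -> 10 infected
Step 3: +7 new -> 17 infected
Step 4: +4 new -> 21 infected
Step 5: +3 new -> 24 infected
Step 6: +3 new -> 27 infected
Step 7: +4 new -> 31 infected
Step 8: +4 new -> 35 infected
Step 9: +3 new -> 38 infected
Step 10: +2 new -> 40 infected
Step 11: +1 new -> 41 infected
Step 12: +0 new -> 41 infected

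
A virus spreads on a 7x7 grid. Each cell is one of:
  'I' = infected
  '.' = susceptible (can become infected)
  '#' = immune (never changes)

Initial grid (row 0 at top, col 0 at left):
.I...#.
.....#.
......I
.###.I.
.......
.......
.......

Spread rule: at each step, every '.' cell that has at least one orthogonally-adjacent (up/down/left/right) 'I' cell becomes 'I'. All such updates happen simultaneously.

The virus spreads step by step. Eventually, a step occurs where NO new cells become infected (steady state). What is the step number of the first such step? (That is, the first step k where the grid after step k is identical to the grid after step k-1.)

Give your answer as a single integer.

Step 0 (initial): 3 infected
Step 1: +8 new -> 11 infected
Step 2: +9 new -> 20 infected
Step 3: +10 new -> 30 infected
Step 4: +5 new -> 35 infected
Step 5: +4 new -> 39 infected
Step 6: +3 new -> 42 infected
Step 7: +2 new -> 44 infected
Step 8: +0 new -> 44 infected

Answer: 8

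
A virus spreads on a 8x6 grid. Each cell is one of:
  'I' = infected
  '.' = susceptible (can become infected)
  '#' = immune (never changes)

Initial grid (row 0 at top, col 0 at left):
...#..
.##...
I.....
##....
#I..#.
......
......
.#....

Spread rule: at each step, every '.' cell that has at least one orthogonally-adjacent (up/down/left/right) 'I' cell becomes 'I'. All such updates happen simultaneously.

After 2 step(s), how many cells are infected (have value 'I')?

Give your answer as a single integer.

Step 0 (initial): 2 infected
Step 1: +4 new -> 6 infected
Step 2: +7 new -> 13 infected

Answer: 13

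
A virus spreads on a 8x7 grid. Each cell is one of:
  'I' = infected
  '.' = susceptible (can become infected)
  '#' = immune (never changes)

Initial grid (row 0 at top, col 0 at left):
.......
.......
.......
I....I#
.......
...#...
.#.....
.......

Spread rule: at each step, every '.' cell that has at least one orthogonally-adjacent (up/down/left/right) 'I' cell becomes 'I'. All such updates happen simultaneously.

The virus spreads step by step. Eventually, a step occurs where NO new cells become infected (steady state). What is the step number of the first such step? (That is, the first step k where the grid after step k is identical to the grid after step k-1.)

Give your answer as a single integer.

Answer: 7

Derivation:
Step 0 (initial): 2 infected
Step 1: +6 new -> 8 infected
Step 2: +12 new -> 20 infected
Step 3: +14 new -> 34 infected
Step 4: +10 new -> 44 infected
Step 5: +7 new -> 51 infected
Step 6: +2 new -> 53 infected
Step 7: +0 new -> 53 infected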